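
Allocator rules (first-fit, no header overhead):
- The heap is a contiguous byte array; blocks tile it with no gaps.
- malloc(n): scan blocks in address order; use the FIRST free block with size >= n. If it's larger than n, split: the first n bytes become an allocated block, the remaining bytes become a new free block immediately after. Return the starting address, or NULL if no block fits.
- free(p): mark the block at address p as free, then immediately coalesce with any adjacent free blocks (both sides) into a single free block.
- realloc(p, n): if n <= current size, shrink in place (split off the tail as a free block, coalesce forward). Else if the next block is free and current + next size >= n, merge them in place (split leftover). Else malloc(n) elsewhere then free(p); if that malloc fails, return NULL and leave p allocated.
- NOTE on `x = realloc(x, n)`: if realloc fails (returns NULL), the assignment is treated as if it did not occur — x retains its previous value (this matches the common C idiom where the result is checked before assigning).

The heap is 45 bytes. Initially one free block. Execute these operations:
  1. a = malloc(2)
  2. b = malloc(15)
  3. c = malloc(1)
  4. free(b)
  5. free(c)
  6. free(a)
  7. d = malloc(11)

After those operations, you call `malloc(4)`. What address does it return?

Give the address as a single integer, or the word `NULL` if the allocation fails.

Op 1: a = malloc(2) -> a = 0; heap: [0-1 ALLOC][2-44 FREE]
Op 2: b = malloc(15) -> b = 2; heap: [0-1 ALLOC][2-16 ALLOC][17-44 FREE]
Op 3: c = malloc(1) -> c = 17; heap: [0-1 ALLOC][2-16 ALLOC][17-17 ALLOC][18-44 FREE]
Op 4: free(b) -> (freed b); heap: [0-1 ALLOC][2-16 FREE][17-17 ALLOC][18-44 FREE]
Op 5: free(c) -> (freed c); heap: [0-1 ALLOC][2-44 FREE]
Op 6: free(a) -> (freed a); heap: [0-44 FREE]
Op 7: d = malloc(11) -> d = 0; heap: [0-10 ALLOC][11-44 FREE]
malloc(4): first-fit scan over [0-10 ALLOC][11-44 FREE] -> 11

Answer: 11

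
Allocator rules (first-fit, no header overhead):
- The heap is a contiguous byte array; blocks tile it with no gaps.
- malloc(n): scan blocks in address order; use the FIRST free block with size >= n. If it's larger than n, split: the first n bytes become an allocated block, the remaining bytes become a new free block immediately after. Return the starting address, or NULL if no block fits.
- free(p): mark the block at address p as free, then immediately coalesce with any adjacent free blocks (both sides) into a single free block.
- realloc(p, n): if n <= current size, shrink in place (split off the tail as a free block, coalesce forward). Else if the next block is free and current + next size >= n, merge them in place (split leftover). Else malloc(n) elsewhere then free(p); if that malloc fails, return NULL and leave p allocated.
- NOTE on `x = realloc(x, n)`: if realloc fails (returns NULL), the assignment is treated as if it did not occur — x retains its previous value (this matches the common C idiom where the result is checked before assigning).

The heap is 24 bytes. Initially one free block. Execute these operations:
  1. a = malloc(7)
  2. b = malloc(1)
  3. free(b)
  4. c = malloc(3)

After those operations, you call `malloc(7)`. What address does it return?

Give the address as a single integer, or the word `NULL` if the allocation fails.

Answer: 10

Derivation:
Op 1: a = malloc(7) -> a = 0; heap: [0-6 ALLOC][7-23 FREE]
Op 2: b = malloc(1) -> b = 7; heap: [0-6 ALLOC][7-7 ALLOC][8-23 FREE]
Op 3: free(b) -> (freed b); heap: [0-6 ALLOC][7-23 FREE]
Op 4: c = malloc(3) -> c = 7; heap: [0-6 ALLOC][7-9 ALLOC][10-23 FREE]
malloc(7): first-fit scan over [0-6 ALLOC][7-9 ALLOC][10-23 FREE] -> 10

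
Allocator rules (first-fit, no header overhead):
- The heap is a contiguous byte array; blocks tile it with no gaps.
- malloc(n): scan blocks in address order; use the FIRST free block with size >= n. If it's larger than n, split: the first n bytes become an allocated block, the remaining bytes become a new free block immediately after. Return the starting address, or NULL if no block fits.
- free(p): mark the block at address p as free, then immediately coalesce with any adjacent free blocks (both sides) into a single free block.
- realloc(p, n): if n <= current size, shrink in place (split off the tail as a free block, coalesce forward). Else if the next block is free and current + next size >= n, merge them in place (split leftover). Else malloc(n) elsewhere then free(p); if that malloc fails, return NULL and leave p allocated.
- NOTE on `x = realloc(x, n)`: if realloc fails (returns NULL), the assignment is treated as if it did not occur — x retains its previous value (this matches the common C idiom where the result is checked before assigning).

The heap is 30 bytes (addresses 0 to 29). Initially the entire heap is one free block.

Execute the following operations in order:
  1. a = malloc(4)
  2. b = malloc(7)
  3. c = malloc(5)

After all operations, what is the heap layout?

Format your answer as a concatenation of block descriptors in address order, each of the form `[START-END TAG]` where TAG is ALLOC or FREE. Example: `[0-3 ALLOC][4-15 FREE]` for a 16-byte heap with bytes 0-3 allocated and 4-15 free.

Answer: [0-3 ALLOC][4-10 ALLOC][11-15 ALLOC][16-29 FREE]

Derivation:
Op 1: a = malloc(4) -> a = 0; heap: [0-3 ALLOC][4-29 FREE]
Op 2: b = malloc(7) -> b = 4; heap: [0-3 ALLOC][4-10 ALLOC][11-29 FREE]
Op 3: c = malloc(5) -> c = 11; heap: [0-3 ALLOC][4-10 ALLOC][11-15 ALLOC][16-29 FREE]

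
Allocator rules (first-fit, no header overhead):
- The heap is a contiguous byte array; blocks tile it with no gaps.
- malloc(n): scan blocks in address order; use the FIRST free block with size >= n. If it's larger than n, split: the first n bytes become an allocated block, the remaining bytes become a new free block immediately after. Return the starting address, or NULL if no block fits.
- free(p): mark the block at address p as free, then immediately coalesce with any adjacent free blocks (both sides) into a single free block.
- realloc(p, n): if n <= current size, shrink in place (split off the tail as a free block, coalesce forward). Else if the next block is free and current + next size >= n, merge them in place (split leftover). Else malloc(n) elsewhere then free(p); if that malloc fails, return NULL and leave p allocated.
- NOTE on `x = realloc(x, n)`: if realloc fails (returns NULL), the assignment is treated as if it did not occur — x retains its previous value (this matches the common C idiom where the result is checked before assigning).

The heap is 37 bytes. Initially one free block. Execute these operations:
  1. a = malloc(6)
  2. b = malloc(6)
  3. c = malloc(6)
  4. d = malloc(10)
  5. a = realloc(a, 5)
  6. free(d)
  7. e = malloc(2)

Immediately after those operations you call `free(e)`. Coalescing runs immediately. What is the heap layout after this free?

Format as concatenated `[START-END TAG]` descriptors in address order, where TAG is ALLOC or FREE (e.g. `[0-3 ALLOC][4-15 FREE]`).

Op 1: a = malloc(6) -> a = 0; heap: [0-5 ALLOC][6-36 FREE]
Op 2: b = malloc(6) -> b = 6; heap: [0-5 ALLOC][6-11 ALLOC][12-36 FREE]
Op 3: c = malloc(6) -> c = 12; heap: [0-5 ALLOC][6-11 ALLOC][12-17 ALLOC][18-36 FREE]
Op 4: d = malloc(10) -> d = 18; heap: [0-5 ALLOC][6-11 ALLOC][12-17 ALLOC][18-27 ALLOC][28-36 FREE]
Op 5: a = realloc(a, 5) -> a = 0; heap: [0-4 ALLOC][5-5 FREE][6-11 ALLOC][12-17 ALLOC][18-27 ALLOC][28-36 FREE]
Op 6: free(d) -> (freed d); heap: [0-4 ALLOC][5-5 FREE][6-11 ALLOC][12-17 ALLOC][18-36 FREE]
Op 7: e = malloc(2) -> e = 18; heap: [0-4 ALLOC][5-5 FREE][6-11 ALLOC][12-17 ALLOC][18-19 ALLOC][20-36 FREE]
free(e): e = 18 -> block [18-19 ALLOC]; mark free, coalesce with adjacent free neighbors -> [0-4 ALLOC][5-5 FREE][6-11 ALLOC][12-17 ALLOC][18-36 FREE]

Answer: [0-4 ALLOC][5-5 FREE][6-11 ALLOC][12-17 ALLOC][18-36 FREE]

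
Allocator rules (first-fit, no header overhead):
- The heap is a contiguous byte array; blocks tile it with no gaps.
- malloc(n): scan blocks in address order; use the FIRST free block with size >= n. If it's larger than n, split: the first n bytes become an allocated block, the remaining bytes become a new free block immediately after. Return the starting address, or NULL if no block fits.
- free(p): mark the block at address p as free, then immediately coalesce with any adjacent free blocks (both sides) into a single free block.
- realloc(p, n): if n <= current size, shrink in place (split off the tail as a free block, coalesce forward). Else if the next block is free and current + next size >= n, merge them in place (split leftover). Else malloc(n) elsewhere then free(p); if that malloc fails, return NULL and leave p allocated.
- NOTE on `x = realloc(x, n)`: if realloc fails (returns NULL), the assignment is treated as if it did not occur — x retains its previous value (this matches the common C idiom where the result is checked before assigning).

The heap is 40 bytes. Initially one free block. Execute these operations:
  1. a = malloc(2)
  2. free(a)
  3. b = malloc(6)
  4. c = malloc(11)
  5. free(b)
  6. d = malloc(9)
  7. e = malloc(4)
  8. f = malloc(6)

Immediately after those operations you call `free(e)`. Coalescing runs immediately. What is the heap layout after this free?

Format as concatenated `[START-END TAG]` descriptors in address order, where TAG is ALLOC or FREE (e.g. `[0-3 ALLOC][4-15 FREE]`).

Answer: [0-5 FREE][6-16 ALLOC][17-25 ALLOC][26-31 ALLOC][32-39 FREE]

Derivation:
Op 1: a = malloc(2) -> a = 0; heap: [0-1 ALLOC][2-39 FREE]
Op 2: free(a) -> (freed a); heap: [0-39 FREE]
Op 3: b = malloc(6) -> b = 0; heap: [0-5 ALLOC][6-39 FREE]
Op 4: c = malloc(11) -> c = 6; heap: [0-5 ALLOC][6-16 ALLOC][17-39 FREE]
Op 5: free(b) -> (freed b); heap: [0-5 FREE][6-16 ALLOC][17-39 FREE]
Op 6: d = malloc(9) -> d = 17; heap: [0-5 FREE][6-16 ALLOC][17-25 ALLOC][26-39 FREE]
Op 7: e = malloc(4) -> e = 0; heap: [0-3 ALLOC][4-5 FREE][6-16 ALLOC][17-25 ALLOC][26-39 FREE]
Op 8: f = malloc(6) -> f = 26; heap: [0-3 ALLOC][4-5 FREE][6-16 ALLOC][17-25 ALLOC][26-31 ALLOC][32-39 FREE]
free(e): e = 0 -> block [0-3 ALLOC]; mark free, coalesce with adjacent free neighbors -> [0-5 FREE][6-16 ALLOC][17-25 ALLOC][26-31 ALLOC][32-39 FREE]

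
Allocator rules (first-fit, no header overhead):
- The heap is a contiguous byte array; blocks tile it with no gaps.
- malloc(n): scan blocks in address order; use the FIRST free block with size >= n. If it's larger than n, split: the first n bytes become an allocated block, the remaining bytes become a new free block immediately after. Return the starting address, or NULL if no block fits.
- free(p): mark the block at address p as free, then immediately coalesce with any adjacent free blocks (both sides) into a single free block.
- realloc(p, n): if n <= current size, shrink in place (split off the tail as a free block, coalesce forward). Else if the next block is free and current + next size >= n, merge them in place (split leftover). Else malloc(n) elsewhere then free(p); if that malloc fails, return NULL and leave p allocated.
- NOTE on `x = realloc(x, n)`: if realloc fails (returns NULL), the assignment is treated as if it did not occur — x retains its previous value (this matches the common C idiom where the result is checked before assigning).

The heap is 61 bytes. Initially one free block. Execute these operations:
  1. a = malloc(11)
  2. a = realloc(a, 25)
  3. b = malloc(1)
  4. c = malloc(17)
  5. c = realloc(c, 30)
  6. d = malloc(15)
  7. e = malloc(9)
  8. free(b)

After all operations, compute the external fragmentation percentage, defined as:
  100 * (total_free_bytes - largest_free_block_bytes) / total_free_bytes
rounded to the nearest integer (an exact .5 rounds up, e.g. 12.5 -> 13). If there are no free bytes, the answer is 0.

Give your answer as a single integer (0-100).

Op 1: a = malloc(11) -> a = 0; heap: [0-10 ALLOC][11-60 FREE]
Op 2: a = realloc(a, 25) -> a = 0; heap: [0-24 ALLOC][25-60 FREE]
Op 3: b = malloc(1) -> b = 25; heap: [0-24 ALLOC][25-25 ALLOC][26-60 FREE]
Op 4: c = malloc(17) -> c = 26; heap: [0-24 ALLOC][25-25 ALLOC][26-42 ALLOC][43-60 FREE]
Op 5: c = realloc(c, 30) -> c = 26; heap: [0-24 ALLOC][25-25 ALLOC][26-55 ALLOC][56-60 FREE]
Op 6: d = malloc(15) -> d = NULL; heap: [0-24 ALLOC][25-25 ALLOC][26-55 ALLOC][56-60 FREE]
Op 7: e = malloc(9) -> e = NULL; heap: [0-24 ALLOC][25-25 ALLOC][26-55 ALLOC][56-60 FREE]
Op 8: free(b) -> (freed b); heap: [0-24 ALLOC][25-25 FREE][26-55 ALLOC][56-60 FREE]
Free blocks: [1 5] total_free=6 largest=5 -> 100*(6-5)/6 = 100/6 ≈ 16.667 -> rounds to 17

Answer: 17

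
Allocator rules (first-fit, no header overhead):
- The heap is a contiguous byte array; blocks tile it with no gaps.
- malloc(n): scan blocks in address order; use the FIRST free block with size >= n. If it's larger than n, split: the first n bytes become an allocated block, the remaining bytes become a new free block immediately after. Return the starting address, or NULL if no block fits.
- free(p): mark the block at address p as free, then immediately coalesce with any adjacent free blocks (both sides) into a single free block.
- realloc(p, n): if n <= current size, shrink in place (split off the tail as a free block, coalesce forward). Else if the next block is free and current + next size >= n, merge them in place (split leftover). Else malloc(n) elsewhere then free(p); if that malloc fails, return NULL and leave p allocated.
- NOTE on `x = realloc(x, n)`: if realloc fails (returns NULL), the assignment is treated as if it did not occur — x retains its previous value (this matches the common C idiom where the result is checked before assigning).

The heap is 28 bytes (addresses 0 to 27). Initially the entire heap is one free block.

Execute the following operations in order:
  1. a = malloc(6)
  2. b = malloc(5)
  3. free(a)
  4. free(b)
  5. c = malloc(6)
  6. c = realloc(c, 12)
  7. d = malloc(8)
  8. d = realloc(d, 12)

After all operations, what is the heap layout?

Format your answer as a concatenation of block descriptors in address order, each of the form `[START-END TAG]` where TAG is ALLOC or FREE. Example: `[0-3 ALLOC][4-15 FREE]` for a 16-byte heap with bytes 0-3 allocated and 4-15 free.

Op 1: a = malloc(6) -> a = 0; heap: [0-5 ALLOC][6-27 FREE]
Op 2: b = malloc(5) -> b = 6; heap: [0-5 ALLOC][6-10 ALLOC][11-27 FREE]
Op 3: free(a) -> (freed a); heap: [0-5 FREE][6-10 ALLOC][11-27 FREE]
Op 4: free(b) -> (freed b); heap: [0-27 FREE]
Op 5: c = malloc(6) -> c = 0; heap: [0-5 ALLOC][6-27 FREE]
Op 6: c = realloc(c, 12) -> c = 0; heap: [0-11 ALLOC][12-27 FREE]
Op 7: d = malloc(8) -> d = 12; heap: [0-11 ALLOC][12-19 ALLOC][20-27 FREE]
Op 8: d = realloc(d, 12) -> d = 12; heap: [0-11 ALLOC][12-23 ALLOC][24-27 FREE]

Answer: [0-11 ALLOC][12-23 ALLOC][24-27 FREE]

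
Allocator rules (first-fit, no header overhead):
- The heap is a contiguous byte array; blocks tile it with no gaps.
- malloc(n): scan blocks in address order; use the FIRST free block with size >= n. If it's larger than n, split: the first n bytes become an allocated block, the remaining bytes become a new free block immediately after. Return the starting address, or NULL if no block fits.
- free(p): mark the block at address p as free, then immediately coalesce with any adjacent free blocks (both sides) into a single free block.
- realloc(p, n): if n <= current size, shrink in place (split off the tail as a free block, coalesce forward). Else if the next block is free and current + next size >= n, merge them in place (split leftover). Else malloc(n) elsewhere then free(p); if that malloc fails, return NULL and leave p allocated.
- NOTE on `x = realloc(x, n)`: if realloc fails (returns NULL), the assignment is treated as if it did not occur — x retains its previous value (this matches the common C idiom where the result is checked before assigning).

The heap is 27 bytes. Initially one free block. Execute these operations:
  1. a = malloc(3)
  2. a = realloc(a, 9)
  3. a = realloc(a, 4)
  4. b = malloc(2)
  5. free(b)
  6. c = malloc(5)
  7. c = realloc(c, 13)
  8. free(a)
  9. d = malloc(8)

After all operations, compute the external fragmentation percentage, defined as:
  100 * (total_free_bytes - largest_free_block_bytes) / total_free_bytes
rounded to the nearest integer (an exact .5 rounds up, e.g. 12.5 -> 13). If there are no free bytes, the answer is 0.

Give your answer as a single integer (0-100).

Op 1: a = malloc(3) -> a = 0; heap: [0-2 ALLOC][3-26 FREE]
Op 2: a = realloc(a, 9) -> a = 0; heap: [0-8 ALLOC][9-26 FREE]
Op 3: a = realloc(a, 4) -> a = 0; heap: [0-3 ALLOC][4-26 FREE]
Op 4: b = malloc(2) -> b = 4; heap: [0-3 ALLOC][4-5 ALLOC][6-26 FREE]
Op 5: free(b) -> (freed b); heap: [0-3 ALLOC][4-26 FREE]
Op 6: c = malloc(5) -> c = 4; heap: [0-3 ALLOC][4-8 ALLOC][9-26 FREE]
Op 7: c = realloc(c, 13) -> c = 4; heap: [0-3 ALLOC][4-16 ALLOC][17-26 FREE]
Op 8: free(a) -> (freed a); heap: [0-3 FREE][4-16 ALLOC][17-26 FREE]
Op 9: d = malloc(8) -> d = 17; heap: [0-3 FREE][4-16 ALLOC][17-24 ALLOC][25-26 FREE]
Free blocks: [4 2] total_free=6 largest=4 -> 100*(6-4)/6 = 200/6 ≈ 33.333 -> rounds to 33

Answer: 33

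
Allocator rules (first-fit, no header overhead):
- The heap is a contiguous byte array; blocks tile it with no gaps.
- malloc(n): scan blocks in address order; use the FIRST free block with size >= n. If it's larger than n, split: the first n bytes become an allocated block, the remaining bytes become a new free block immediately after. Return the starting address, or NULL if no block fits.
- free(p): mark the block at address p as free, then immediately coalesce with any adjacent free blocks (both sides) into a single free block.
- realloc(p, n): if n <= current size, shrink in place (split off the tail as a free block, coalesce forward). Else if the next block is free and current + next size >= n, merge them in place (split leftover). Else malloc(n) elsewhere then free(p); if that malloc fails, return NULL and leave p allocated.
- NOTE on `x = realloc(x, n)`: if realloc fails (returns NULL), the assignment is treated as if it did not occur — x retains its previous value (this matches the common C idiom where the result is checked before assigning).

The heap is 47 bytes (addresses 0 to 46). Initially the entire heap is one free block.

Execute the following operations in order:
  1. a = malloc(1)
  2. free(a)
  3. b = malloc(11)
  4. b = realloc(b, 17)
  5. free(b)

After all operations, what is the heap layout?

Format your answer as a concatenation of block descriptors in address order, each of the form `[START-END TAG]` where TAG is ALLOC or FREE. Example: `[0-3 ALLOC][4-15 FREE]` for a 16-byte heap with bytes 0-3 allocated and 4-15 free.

Answer: [0-46 FREE]

Derivation:
Op 1: a = malloc(1) -> a = 0; heap: [0-0 ALLOC][1-46 FREE]
Op 2: free(a) -> (freed a); heap: [0-46 FREE]
Op 3: b = malloc(11) -> b = 0; heap: [0-10 ALLOC][11-46 FREE]
Op 4: b = realloc(b, 17) -> b = 0; heap: [0-16 ALLOC][17-46 FREE]
Op 5: free(b) -> (freed b); heap: [0-46 FREE]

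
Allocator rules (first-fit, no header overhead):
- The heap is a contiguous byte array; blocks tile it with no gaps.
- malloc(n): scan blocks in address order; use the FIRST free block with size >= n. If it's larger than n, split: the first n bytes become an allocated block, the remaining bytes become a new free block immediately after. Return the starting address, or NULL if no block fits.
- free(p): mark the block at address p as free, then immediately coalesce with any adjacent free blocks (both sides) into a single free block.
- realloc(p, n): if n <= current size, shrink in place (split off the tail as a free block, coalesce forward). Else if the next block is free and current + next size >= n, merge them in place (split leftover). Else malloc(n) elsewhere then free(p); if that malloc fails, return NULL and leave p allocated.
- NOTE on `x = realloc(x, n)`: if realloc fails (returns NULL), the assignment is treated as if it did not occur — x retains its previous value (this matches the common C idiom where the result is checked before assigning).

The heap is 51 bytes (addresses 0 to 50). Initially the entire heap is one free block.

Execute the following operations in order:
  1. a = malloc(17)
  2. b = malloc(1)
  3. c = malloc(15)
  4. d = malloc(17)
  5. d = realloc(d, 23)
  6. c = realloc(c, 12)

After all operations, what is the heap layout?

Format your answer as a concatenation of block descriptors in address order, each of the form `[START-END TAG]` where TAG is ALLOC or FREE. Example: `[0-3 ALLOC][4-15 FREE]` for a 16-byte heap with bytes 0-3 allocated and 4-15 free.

Op 1: a = malloc(17) -> a = 0; heap: [0-16 ALLOC][17-50 FREE]
Op 2: b = malloc(1) -> b = 17; heap: [0-16 ALLOC][17-17 ALLOC][18-50 FREE]
Op 3: c = malloc(15) -> c = 18; heap: [0-16 ALLOC][17-17 ALLOC][18-32 ALLOC][33-50 FREE]
Op 4: d = malloc(17) -> d = 33; heap: [0-16 ALLOC][17-17 ALLOC][18-32 ALLOC][33-49 ALLOC][50-50 FREE]
Op 5: d = realloc(d, 23) -> NULL (d unchanged); heap: [0-16 ALLOC][17-17 ALLOC][18-32 ALLOC][33-49 ALLOC][50-50 FREE]
Op 6: c = realloc(c, 12) -> c = 18; heap: [0-16 ALLOC][17-17 ALLOC][18-29 ALLOC][30-32 FREE][33-49 ALLOC][50-50 FREE]

Answer: [0-16 ALLOC][17-17 ALLOC][18-29 ALLOC][30-32 FREE][33-49 ALLOC][50-50 FREE]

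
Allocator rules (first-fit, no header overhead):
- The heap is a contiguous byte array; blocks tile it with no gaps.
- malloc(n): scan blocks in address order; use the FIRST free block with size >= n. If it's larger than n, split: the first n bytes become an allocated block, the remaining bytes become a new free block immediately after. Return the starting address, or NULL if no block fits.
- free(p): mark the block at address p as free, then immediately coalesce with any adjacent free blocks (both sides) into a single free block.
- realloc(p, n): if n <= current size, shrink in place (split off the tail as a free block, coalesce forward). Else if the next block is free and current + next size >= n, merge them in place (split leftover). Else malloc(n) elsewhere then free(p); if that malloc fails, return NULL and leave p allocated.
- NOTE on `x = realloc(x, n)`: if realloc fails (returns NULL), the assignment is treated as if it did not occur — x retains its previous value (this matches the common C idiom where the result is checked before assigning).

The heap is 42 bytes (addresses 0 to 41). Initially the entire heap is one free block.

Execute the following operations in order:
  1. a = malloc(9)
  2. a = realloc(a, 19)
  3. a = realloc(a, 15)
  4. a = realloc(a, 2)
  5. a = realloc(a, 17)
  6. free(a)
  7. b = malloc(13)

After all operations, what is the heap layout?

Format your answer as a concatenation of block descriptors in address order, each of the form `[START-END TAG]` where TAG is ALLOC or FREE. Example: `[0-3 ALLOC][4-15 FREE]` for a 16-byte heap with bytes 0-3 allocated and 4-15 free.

Answer: [0-12 ALLOC][13-41 FREE]

Derivation:
Op 1: a = malloc(9) -> a = 0; heap: [0-8 ALLOC][9-41 FREE]
Op 2: a = realloc(a, 19) -> a = 0; heap: [0-18 ALLOC][19-41 FREE]
Op 3: a = realloc(a, 15) -> a = 0; heap: [0-14 ALLOC][15-41 FREE]
Op 4: a = realloc(a, 2) -> a = 0; heap: [0-1 ALLOC][2-41 FREE]
Op 5: a = realloc(a, 17) -> a = 0; heap: [0-16 ALLOC][17-41 FREE]
Op 6: free(a) -> (freed a); heap: [0-41 FREE]
Op 7: b = malloc(13) -> b = 0; heap: [0-12 ALLOC][13-41 FREE]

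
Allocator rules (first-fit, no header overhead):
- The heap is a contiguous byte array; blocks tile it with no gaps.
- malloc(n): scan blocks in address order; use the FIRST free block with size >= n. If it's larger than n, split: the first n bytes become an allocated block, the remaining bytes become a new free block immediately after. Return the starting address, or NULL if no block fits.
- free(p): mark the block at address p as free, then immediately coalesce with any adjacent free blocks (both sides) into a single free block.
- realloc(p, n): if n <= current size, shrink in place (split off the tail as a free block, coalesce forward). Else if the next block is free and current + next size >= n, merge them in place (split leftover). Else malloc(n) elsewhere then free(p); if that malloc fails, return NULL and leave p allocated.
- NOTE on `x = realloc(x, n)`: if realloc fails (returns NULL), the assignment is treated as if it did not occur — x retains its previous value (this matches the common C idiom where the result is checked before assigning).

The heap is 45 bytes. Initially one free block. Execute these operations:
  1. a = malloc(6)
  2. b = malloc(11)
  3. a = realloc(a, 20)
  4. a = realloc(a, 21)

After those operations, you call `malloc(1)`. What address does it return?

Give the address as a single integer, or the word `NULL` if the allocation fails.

Answer: 0

Derivation:
Op 1: a = malloc(6) -> a = 0; heap: [0-5 ALLOC][6-44 FREE]
Op 2: b = malloc(11) -> b = 6; heap: [0-5 ALLOC][6-16 ALLOC][17-44 FREE]
Op 3: a = realloc(a, 20) -> a = 17; heap: [0-5 FREE][6-16 ALLOC][17-36 ALLOC][37-44 FREE]
Op 4: a = realloc(a, 21) -> a = 17; heap: [0-5 FREE][6-16 ALLOC][17-37 ALLOC][38-44 FREE]
malloc(1): first-fit scan over [0-5 FREE][6-16 ALLOC][17-37 ALLOC][38-44 FREE] -> 0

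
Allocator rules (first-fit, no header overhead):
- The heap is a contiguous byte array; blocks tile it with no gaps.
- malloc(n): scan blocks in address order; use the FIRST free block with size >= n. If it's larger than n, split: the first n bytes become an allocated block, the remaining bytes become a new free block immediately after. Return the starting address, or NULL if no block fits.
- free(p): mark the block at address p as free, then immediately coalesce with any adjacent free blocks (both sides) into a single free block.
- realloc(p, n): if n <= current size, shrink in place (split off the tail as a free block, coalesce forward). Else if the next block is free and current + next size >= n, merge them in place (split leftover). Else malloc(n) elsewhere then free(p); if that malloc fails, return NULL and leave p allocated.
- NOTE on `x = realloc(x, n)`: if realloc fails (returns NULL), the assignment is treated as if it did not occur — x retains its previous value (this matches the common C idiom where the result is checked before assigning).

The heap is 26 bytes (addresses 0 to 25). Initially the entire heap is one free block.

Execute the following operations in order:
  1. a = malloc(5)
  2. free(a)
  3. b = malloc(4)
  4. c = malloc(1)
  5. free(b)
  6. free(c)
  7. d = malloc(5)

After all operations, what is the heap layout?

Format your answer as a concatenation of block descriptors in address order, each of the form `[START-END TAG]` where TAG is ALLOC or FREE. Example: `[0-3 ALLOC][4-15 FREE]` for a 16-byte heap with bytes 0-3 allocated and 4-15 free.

Op 1: a = malloc(5) -> a = 0; heap: [0-4 ALLOC][5-25 FREE]
Op 2: free(a) -> (freed a); heap: [0-25 FREE]
Op 3: b = malloc(4) -> b = 0; heap: [0-3 ALLOC][4-25 FREE]
Op 4: c = malloc(1) -> c = 4; heap: [0-3 ALLOC][4-4 ALLOC][5-25 FREE]
Op 5: free(b) -> (freed b); heap: [0-3 FREE][4-4 ALLOC][5-25 FREE]
Op 6: free(c) -> (freed c); heap: [0-25 FREE]
Op 7: d = malloc(5) -> d = 0; heap: [0-4 ALLOC][5-25 FREE]

Answer: [0-4 ALLOC][5-25 FREE]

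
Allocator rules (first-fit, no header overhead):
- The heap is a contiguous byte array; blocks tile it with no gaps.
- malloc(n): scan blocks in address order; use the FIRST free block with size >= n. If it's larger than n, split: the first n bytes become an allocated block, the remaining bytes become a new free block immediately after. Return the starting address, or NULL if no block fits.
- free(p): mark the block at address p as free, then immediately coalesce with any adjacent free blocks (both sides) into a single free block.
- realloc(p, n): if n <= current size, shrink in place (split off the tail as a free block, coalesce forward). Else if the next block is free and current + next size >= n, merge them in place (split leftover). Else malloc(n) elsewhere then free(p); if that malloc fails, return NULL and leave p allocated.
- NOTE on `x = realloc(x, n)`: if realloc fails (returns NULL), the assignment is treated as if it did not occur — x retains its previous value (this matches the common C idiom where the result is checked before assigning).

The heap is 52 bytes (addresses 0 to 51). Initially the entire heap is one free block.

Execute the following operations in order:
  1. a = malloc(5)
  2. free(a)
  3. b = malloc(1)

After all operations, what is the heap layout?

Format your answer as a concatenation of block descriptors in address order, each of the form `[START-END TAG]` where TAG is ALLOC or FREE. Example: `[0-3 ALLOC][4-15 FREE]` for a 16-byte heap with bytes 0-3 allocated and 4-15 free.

Op 1: a = malloc(5) -> a = 0; heap: [0-4 ALLOC][5-51 FREE]
Op 2: free(a) -> (freed a); heap: [0-51 FREE]
Op 3: b = malloc(1) -> b = 0; heap: [0-0 ALLOC][1-51 FREE]

Answer: [0-0 ALLOC][1-51 FREE]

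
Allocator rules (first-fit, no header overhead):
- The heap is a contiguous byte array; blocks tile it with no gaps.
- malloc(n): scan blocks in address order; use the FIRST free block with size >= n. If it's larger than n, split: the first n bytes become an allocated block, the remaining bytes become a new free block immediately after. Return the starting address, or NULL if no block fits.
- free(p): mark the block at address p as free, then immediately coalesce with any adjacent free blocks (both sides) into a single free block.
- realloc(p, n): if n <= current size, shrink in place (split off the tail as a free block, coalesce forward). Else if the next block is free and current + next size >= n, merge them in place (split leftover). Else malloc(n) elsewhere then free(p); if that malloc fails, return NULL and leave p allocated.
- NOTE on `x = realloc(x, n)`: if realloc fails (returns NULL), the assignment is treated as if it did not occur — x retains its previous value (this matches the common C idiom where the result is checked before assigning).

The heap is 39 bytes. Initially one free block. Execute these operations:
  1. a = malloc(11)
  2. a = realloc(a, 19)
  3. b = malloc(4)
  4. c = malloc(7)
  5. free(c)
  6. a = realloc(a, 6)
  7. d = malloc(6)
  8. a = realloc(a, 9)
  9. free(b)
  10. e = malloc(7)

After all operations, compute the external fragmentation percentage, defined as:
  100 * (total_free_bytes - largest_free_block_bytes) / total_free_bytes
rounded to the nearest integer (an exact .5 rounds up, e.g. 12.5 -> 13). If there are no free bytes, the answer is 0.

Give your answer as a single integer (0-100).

Op 1: a = malloc(11) -> a = 0; heap: [0-10 ALLOC][11-38 FREE]
Op 2: a = realloc(a, 19) -> a = 0; heap: [0-18 ALLOC][19-38 FREE]
Op 3: b = malloc(4) -> b = 19; heap: [0-18 ALLOC][19-22 ALLOC][23-38 FREE]
Op 4: c = malloc(7) -> c = 23; heap: [0-18 ALLOC][19-22 ALLOC][23-29 ALLOC][30-38 FREE]
Op 5: free(c) -> (freed c); heap: [0-18 ALLOC][19-22 ALLOC][23-38 FREE]
Op 6: a = realloc(a, 6) -> a = 0; heap: [0-5 ALLOC][6-18 FREE][19-22 ALLOC][23-38 FREE]
Op 7: d = malloc(6) -> d = 6; heap: [0-5 ALLOC][6-11 ALLOC][12-18 FREE][19-22 ALLOC][23-38 FREE]
Op 8: a = realloc(a, 9) -> a = 23; heap: [0-5 FREE][6-11 ALLOC][12-18 FREE][19-22 ALLOC][23-31 ALLOC][32-38 FREE]
Op 9: free(b) -> (freed b); heap: [0-5 FREE][6-11 ALLOC][12-22 FREE][23-31 ALLOC][32-38 FREE]
Op 10: e = malloc(7) -> e = 12; heap: [0-5 FREE][6-11 ALLOC][12-18 ALLOC][19-22 FREE][23-31 ALLOC][32-38 FREE]
Free blocks: [6 4 7] total_free=17 largest=7 -> 100*(17-7)/17 = 1000/17 ≈ 58.824 -> rounds to 59

Answer: 59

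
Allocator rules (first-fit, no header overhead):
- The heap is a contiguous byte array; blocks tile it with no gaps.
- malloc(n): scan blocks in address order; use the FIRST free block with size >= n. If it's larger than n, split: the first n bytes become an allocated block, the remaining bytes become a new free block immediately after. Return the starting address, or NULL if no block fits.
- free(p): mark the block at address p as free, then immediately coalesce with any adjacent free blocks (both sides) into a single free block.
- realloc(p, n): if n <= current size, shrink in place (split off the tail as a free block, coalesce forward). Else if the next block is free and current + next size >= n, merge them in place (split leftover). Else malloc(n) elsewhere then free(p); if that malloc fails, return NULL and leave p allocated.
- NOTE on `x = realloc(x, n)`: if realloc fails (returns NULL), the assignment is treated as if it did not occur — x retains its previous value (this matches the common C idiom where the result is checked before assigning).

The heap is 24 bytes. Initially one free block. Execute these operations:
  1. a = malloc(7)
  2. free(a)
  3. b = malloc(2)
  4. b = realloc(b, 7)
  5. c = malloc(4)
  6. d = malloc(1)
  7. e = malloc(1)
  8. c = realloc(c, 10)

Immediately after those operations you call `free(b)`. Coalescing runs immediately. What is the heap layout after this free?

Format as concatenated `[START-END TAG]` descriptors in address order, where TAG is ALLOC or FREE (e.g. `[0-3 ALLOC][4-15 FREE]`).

Op 1: a = malloc(7) -> a = 0; heap: [0-6 ALLOC][7-23 FREE]
Op 2: free(a) -> (freed a); heap: [0-23 FREE]
Op 3: b = malloc(2) -> b = 0; heap: [0-1 ALLOC][2-23 FREE]
Op 4: b = realloc(b, 7) -> b = 0; heap: [0-6 ALLOC][7-23 FREE]
Op 5: c = malloc(4) -> c = 7; heap: [0-6 ALLOC][7-10 ALLOC][11-23 FREE]
Op 6: d = malloc(1) -> d = 11; heap: [0-6 ALLOC][7-10 ALLOC][11-11 ALLOC][12-23 FREE]
Op 7: e = malloc(1) -> e = 12; heap: [0-6 ALLOC][7-10 ALLOC][11-11 ALLOC][12-12 ALLOC][13-23 FREE]
Op 8: c = realloc(c, 10) -> c = 13; heap: [0-6 ALLOC][7-10 FREE][11-11 ALLOC][12-12 ALLOC][13-22 ALLOC][23-23 FREE]
free(b): b = 0 -> block [0-6 ALLOC]; mark free, coalesce with adjacent free neighbors -> [0-10 FREE][11-11 ALLOC][12-12 ALLOC][13-22 ALLOC][23-23 FREE]

Answer: [0-10 FREE][11-11 ALLOC][12-12 ALLOC][13-22 ALLOC][23-23 FREE]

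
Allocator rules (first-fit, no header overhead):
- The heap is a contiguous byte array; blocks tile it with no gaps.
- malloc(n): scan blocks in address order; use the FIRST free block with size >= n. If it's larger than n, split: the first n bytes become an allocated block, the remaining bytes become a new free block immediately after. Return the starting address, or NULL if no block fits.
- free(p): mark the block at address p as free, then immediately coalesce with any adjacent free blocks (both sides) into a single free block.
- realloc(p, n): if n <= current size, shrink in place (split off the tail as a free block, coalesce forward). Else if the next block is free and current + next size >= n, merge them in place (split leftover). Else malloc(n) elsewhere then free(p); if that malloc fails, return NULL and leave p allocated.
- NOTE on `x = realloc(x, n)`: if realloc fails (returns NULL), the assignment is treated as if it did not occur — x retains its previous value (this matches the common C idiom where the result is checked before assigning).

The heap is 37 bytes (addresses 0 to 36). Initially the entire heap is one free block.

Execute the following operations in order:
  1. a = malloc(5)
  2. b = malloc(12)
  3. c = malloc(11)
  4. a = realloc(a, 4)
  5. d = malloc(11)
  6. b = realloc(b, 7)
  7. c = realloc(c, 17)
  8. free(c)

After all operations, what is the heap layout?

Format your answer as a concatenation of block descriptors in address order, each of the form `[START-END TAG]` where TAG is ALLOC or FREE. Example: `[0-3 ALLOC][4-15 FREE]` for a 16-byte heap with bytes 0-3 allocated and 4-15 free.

Answer: [0-3 ALLOC][4-4 FREE][5-11 ALLOC][12-36 FREE]

Derivation:
Op 1: a = malloc(5) -> a = 0; heap: [0-4 ALLOC][5-36 FREE]
Op 2: b = malloc(12) -> b = 5; heap: [0-4 ALLOC][5-16 ALLOC][17-36 FREE]
Op 3: c = malloc(11) -> c = 17; heap: [0-4 ALLOC][5-16 ALLOC][17-27 ALLOC][28-36 FREE]
Op 4: a = realloc(a, 4) -> a = 0; heap: [0-3 ALLOC][4-4 FREE][5-16 ALLOC][17-27 ALLOC][28-36 FREE]
Op 5: d = malloc(11) -> d = NULL; heap: [0-3 ALLOC][4-4 FREE][5-16 ALLOC][17-27 ALLOC][28-36 FREE]
Op 6: b = realloc(b, 7) -> b = 5; heap: [0-3 ALLOC][4-4 FREE][5-11 ALLOC][12-16 FREE][17-27 ALLOC][28-36 FREE]
Op 7: c = realloc(c, 17) -> c = 17; heap: [0-3 ALLOC][4-4 FREE][5-11 ALLOC][12-16 FREE][17-33 ALLOC][34-36 FREE]
Op 8: free(c) -> (freed c); heap: [0-3 ALLOC][4-4 FREE][5-11 ALLOC][12-36 FREE]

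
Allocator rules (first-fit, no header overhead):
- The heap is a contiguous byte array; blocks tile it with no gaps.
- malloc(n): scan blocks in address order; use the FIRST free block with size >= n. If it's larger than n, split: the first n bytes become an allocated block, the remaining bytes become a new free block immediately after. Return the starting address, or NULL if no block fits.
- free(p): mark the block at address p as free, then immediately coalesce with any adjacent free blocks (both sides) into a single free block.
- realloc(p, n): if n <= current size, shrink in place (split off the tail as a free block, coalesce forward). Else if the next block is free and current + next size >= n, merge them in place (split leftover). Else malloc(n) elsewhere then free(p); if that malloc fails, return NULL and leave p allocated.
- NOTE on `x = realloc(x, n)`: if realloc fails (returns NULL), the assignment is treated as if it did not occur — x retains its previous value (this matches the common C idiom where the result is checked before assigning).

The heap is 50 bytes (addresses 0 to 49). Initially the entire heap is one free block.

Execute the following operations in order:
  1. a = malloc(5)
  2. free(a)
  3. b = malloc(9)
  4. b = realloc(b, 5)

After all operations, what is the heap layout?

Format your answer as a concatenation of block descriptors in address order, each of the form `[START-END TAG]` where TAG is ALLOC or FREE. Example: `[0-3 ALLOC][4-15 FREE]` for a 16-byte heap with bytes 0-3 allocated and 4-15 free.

Answer: [0-4 ALLOC][5-49 FREE]

Derivation:
Op 1: a = malloc(5) -> a = 0; heap: [0-4 ALLOC][5-49 FREE]
Op 2: free(a) -> (freed a); heap: [0-49 FREE]
Op 3: b = malloc(9) -> b = 0; heap: [0-8 ALLOC][9-49 FREE]
Op 4: b = realloc(b, 5) -> b = 0; heap: [0-4 ALLOC][5-49 FREE]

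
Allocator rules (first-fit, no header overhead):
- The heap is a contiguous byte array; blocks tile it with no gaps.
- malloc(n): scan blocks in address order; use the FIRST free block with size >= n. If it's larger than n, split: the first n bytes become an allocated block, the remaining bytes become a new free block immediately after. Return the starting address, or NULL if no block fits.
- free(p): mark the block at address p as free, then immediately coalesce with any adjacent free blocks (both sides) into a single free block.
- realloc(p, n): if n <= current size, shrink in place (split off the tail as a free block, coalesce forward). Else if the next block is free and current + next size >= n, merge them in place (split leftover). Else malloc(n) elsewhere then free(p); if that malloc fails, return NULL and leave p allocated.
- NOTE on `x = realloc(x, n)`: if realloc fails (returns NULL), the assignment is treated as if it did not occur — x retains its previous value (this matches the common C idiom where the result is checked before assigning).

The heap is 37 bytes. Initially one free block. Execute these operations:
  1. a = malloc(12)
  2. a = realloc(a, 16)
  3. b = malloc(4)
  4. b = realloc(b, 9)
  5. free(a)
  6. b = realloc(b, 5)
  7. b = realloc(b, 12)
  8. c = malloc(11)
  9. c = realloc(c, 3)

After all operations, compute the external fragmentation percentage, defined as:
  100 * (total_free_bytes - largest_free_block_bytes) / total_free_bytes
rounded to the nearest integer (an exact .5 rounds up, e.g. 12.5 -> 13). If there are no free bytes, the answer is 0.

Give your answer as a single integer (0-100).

Answer: 41

Derivation:
Op 1: a = malloc(12) -> a = 0; heap: [0-11 ALLOC][12-36 FREE]
Op 2: a = realloc(a, 16) -> a = 0; heap: [0-15 ALLOC][16-36 FREE]
Op 3: b = malloc(4) -> b = 16; heap: [0-15 ALLOC][16-19 ALLOC][20-36 FREE]
Op 4: b = realloc(b, 9) -> b = 16; heap: [0-15 ALLOC][16-24 ALLOC][25-36 FREE]
Op 5: free(a) -> (freed a); heap: [0-15 FREE][16-24 ALLOC][25-36 FREE]
Op 6: b = realloc(b, 5) -> b = 16; heap: [0-15 FREE][16-20 ALLOC][21-36 FREE]
Op 7: b = realloc(b, 12) -> b = 16; heap: [0-15 FREE][16-27 ALLOC][28-36 FREE]
Op 8: c = malloc(11) -> c = 0; heap: [0-10 ALLOC][11-15 FREE][16-27 ALLOC][28-36 FREE]
Op 9: c = realloc(c, 3) -> c = 0; heap: [0-2 ALLOC][3-15 FREE][16-27 ALLOC][28-36 FREE]
Free blocks: [13 9] total_free=22 largest=13 -> 100*(22-13)/22 = 900/22 ≈ 40.909 -> rounds to 41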